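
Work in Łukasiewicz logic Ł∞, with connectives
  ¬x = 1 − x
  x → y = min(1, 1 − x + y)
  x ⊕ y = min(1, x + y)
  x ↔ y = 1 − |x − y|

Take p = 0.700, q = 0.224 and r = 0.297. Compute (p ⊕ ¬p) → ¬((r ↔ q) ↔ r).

0.630

¬p = 1 − 0.700 = 0.300
p ⊕ ¬p = min(1, 0.700 + 0.300) = min(1, 1.000) = 1.000
r ↔ q = 1 − |0.297 − 0.224| = 1 − 0.073 = 0.927
(r ↔ q) ↔ r = 1 − |0.927 − 0.297| = 1 − 0.630 = 0.370
¬((r ↔ q) ↔ r) = 1 − 0.370 = 0.630
(p ⊕ ¬p) → ¬((r ↔ q) ↔ r) = min(1, 1 − 1.000 + 0.630) = min(1, 0.630) = 0.630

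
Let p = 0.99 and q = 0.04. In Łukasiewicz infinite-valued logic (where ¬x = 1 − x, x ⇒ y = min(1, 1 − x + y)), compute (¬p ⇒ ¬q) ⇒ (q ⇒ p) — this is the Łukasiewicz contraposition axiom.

1.00

¬p = 1 − 0.99 = 0.01
¬q = 1 − 0.04 = 0.96
¬p ⇒ ¬q = min(1, 1 − 0.01 + 0.96) = min(1, 1.95) = 1.00
q ⇒ p = min(1, 1 − 0.04 + 0.99) = min(1, 1.95) = 1.00
(¬p ⇒ ¬q) ⇒ (q ⇒ p) = min(1, 1 − 1.00 + 1.00) = min(1, 1.00) = 1.00
(As expected: an axiom of Ł∞, always 1.)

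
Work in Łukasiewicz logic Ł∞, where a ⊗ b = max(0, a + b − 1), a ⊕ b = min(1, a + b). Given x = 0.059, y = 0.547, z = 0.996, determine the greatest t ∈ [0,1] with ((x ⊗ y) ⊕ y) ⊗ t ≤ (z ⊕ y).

1.000

x ⊗ y = max(0, 0.059 + 0.547 − 1) = max(0, -0.394) = 0.000
(x ⊗ y) ⊕ y = min(1, 0.000 + 0.547) = min(1, 0.547) = 0.547
So the left factor is (x ⊗ y) ⊕ y = 0.547.
z ⊕ y = min(1, 0.996 + 0.547) = min(1, 1.543) = 1.000
So the right-hand bound is z ⊕ y = 1.000.
The residuum of the Łukasiewicz t-norm gives the supremum: min(1, 1 − 0.547 + 1.000).
1 − 0.547 + 1.000 = 1.453, so t = min(1, 1.453) = 1.000.
Check: 0.547 ⊗ 1.000 = max(0, 0.547) = 0.547 ≤ 1.000.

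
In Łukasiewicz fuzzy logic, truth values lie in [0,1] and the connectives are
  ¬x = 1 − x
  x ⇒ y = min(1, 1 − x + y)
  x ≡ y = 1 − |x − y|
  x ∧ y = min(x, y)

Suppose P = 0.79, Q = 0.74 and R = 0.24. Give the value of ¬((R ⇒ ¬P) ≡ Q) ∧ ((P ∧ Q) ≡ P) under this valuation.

¬P = 1 − 0.79 = 0.21
R ⇒ ¬P = min(1, 1 − 0.24 + 0.21) = min(1, 0.97) = 0.97
(R ⇒ ¬P) ≡ Q = 1 − |0.97 − 0.74| = 1 − 0.23 = 0.77
¬((R ⇒ ¬P) ≡ Q) = 1 − 0.77 = 0.23
P ∧ Q = min(0.79, 0.74) = 0.74
(P ∧ Q) ≡ P = 1 − |0.74 − 0.79| = 1 − 0.05 = 0.95
¬((R ⇒ ¬P) ≡ Q) ∧ ((P ∧ Q) ≡ P) = min(0.23, 0.95) = 0.23

0.23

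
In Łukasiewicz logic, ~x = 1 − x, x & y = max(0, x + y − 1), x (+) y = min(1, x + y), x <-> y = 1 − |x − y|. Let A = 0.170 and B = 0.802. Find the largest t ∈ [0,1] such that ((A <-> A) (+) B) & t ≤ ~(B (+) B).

0.000

A <-> A = 1 − |0.170 − 0.170| = 1 − 0.000 = 1.000
(A <-> A) (+) B = min(1, 1.000 + 0.802) = min(1, 1.802) = 1.000
So the left factor is (A <-> A) (+) B = 1.000.
B (+) B = min(1, 0.802 + 0.802) = min(1, 1.604) = 1.000
~(B (+) B) = 1 − 1.000 = 0.000
So the right-hand bound is ~(B (+) B) = 0.000.
The residuum of the Łukasiewicz t-norm gives the supremum: min(1, 1 − 1.000 + 0.000).
1 − 1.000 + 0.000 = 0.000, so t = min(1, 0.000) = 0.000.
Check: 1.000 & 0.000 = max(0, 0.000) = 0.000 ≤ 0.000.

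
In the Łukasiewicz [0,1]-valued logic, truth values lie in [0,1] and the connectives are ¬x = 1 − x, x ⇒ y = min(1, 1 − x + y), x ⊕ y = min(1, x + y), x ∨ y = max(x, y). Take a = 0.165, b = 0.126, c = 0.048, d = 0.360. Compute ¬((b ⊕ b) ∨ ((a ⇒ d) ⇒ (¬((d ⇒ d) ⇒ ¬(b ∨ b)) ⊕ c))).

b ⊕ b = min(1, 0.126 + 0.126) = min(1, 0.252) = 0.252
a ⇒ d = min(1, 1 − 0.165 + 0.360) = min(1, 1.195) = 1.000
d ⇒ d = min(1, 1 − 0.360 + 0.360) = min(1, 1.000) = 1.000
b ∨ b = max(0.126, 0.126) = 0.126
¬(b ∨ b) = 1 − 0.126 = 0.874
(d ⇒ d) ⇒ ¬(b ∨ b) = min(1, 1 − 1.000 + 0.874) = min(1, 0.874) = 0.874
¬((d ⇒ d) ⇒ ¬(b ∨ b)) = 1 − 0.874 = 0.126
¬((d ⇒ d) ⇒ ¬(b ∨ b)) ⊕ c = min(1, 0.126 + 0.048) = min(1, 0.174) = 0.174
(a ⇒ d) ⇒ (¬((d ⇒ d) ⇒ ¬(b ∨ b)) ⊕ c) = min(1, 1 − 1.000 + 0.174) = min(1, 0.174) = 0.174
(b ⊕ b) ∨ ((a ⇒ d) ⇒ (¬((d ⇒ d) ⇒ ¬(b ∨ b)) ⊕ c)) = max(0.252, 0.174) = 0.252
¬((b ⊕ b) ∨ ((a ⇒ d) ⇒ (¬((d ⇒ d) ⇒ ¬(b ∨ b)) ⊕ c))) = 1 − 0.252 = 0.748

0.748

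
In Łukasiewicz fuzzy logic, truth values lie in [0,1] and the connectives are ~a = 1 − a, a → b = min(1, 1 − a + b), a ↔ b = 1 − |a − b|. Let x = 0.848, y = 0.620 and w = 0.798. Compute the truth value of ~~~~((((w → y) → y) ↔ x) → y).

w → y = min(1, 1 − 0.798 + 0.620) = min(1, 0.822) = 0.822
(w → y) → y = min(1, 1 − 0.822 + 0.620) = min(1, 0.798) = 0.798
((w → y) → y) ↔ x = 1 − |0.798 − 0.848| = 1 − 0.050 = 0.950
(((w → y) → y) ↔ x) → y = min(1, 1 − 0.950 + 0.620) = min(1, 0.670) = 0.670
~((((w → y) → y) ↔ x) → y) = 1 − 0.670 = 0.330
~~((((w → y) → y) ↔ x) → y) = 1 − 0.330 = 0.670
~~~((((w → y) → y) ↔ x) → y) = 1 − 0.670 = 0.330
~~~~((((w → y) → y) ↔ x) → y) = 1 − 0.330 = 0.670

0.670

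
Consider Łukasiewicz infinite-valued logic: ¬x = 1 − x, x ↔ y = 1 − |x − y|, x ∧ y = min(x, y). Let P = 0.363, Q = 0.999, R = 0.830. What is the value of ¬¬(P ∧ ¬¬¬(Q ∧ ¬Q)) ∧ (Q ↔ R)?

¬Q = 1 − 0.999 = 0.001
Q ∧ ¬Q = min(0.999, 0.001) = 0.001
¬(Q ∧ ¬Q) = 1 − 0.001 = 0.999
¬¬(Q ∧ ¬Q) = 1 − 0.999 = 0.001
¬¬¬(Q ∧ ¬Q) = 1 − 0.001 = 0.999
P ∧ ¬¬¬(Q ∧ ¬Q) = min(0.363, 0.999) = 0.363
¬(P ∧ ¬¬¬(Q ∧ ¬Q)) = 1 − 0.363 = 0.637
¬¬(P ∧ ¬¬¬(Q ∧ ¬Q)) = 1 − 0.637 = 0.363
Q ↔ R = 1 − |0.999 − 0.830| = 1 − 0.169 = 0.831
¬¬(P ∧ ¬¬¬(Q ∧ ¬Q)) ∧ (Q ↔ R) = min(0.363, 0.831) = 0.363

0.363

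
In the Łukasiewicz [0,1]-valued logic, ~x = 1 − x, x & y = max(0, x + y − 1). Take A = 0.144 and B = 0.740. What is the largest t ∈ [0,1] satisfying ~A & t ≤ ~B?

0.404

~A = 1 − 0.144 = 0.856
So the left factor is ~A = 0.856.
~B = 1 − 0.740 = 0.260
So the right-hand bound is ~B = 0.260.
The residuum of the Łukasiewicz t-norm gives the supremum: min(1, 1 − 0.856 + 0.260).
1 − 0.856 + 0.260 = 0.404, so t = min(1, 0.404) = 0.404.
Check: 0.856 & 0.404 = max(0, 0.260) = 0.260 ≤ 0.260.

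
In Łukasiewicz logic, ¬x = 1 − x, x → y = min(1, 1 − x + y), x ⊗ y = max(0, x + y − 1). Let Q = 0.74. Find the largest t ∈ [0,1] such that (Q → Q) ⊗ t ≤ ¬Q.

Q → Q = min(1, 1 − 0.74 + 0.74) = min(1, 1.00) = 1.00
So the left factor is Q → Q = 1.00.
¬Q = 1 − 0.74 = 0.26
So the right-hand bound is ¬Q = 0.26.
The residuum of the Łukasiewicz t-norm gives the supremum: min(1, 1 − 1.00 + 0.26).
1 − 1.00 + 0.26 = 0.26, so t = min(1, 0.26) = 0.26.
Check: 1.00 ⊗ 0.26 = max(0, 0.26) = 0.26 ≤ 0.26.

0.26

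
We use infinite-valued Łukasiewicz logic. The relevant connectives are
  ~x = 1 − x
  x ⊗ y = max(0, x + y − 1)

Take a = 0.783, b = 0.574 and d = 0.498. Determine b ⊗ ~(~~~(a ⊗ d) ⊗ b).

0.281

a ⊗ d = max(0, 0.783 + 0.498 − 1) = max(0, 0.281) = 0.281
~(a ⊗ d) = 1 − 0.281 = 0.719
~~(a ⊗ d) = 1 − 0.719 = 0.281
~~~(a ⊗ d) = 1 − 0.281 = 0.719
~~~(a ⊗ d) ⊗ b = max(0, 0.719 + 0.574 − 1) = max(0, 0.293) = 0.293
~(~~~(a ⊗ d) ⊗ b) = 1 − 0.293 = 0.707
b ⊗ ~(~~~(a ⊗ d) ⊗ b) = max(0, 0.574 + 0.707 − 1) = max(0, 0.281) = 0.281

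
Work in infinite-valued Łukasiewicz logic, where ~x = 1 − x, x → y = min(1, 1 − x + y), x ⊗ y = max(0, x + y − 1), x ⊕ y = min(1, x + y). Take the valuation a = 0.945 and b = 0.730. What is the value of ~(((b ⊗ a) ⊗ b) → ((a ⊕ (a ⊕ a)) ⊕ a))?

b ⊗ a = max(0, 0.730 + 0.945 − 1) = max(0, 0.675) = 0.675
(b ⊗ a) ⊗ b = max(0, 0.675 + 0.730 − 1) = max(0, 0.405) = 0.405
a ⊕ a = min(1, 0.945 + 0.945) = min(1, 1.890) = 1.000
a ⊕ (a ⊕ a) = min(1, 0.945 + 1.000) = min(1, 1.945) = 1.000
(a ⊕ (a ⊕ a)) ⊕ a = min(1, 1.000 + 0.945) = min(1, 1.945) = 1.000
((b ⊗ a) ⊗ b) → ((a ⊕ (a ⊕ a)) ⊕ a) = min(1, 1 − 0.405 + 1.000) = min(1, 1.595) = 1.000
~(((b ⊗ a) ⊗ b) → ((a ⊕ (a ⊕ a)) ⊕ a)) = 1 − 1.000 = 0.000

0.000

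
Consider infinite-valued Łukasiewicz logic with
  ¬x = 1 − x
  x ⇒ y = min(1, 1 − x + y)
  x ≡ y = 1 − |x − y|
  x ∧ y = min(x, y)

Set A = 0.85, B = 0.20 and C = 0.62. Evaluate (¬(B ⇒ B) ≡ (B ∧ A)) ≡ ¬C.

0.58

B ⇒ B = min(1, 1 − 0.20 + 0.20) = min(1, 1.00) = 1.00
¬(B ⇒ B) = 1 − 1.00 = 0.00
B ∧ A = min(0.20, 0.85) = 0.20
¬(B ⇒ B) ≡ (B ∧ A) = 1 − |0.00 − 0.20| = 1 − 0.20 = 0.80
¬C = 1 − 0.62 = 0.38
(¬(B ⇒ B) ≡ (B ∧ A)) ≡ ¬C = 1 − |0.80 − 0.38| = 1 − 0.42 = 0.58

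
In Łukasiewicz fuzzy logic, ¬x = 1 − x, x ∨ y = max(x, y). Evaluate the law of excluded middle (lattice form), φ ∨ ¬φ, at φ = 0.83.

¬φ = 1 − 0.83 = 0.17
φ ∨ ¬φ = max(0.83, 0.17) = 0.83
(The value 0.83 < 1 shows this instance is not satisfied; not a Ł∞-tautology — its value is max(a, 1−a).)

0.83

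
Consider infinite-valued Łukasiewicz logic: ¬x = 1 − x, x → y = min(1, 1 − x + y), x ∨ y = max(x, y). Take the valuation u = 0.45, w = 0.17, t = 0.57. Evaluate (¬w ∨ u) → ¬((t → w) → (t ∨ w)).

0.20

¬w = 1 − 0.17 = 0.83
¬w ∨ u = max(0.83, 0.45) = 0.83
t → w = min(1, 1 − 0.57 + 0.17) = min(1, 0.60) = 0.60
t ∨ w = max(0.57, 0.17) = 0.57
(t → w) → (t ∨ w) = min(1, 1 − 0.60 + 0.57) = min(1, 0.97) = 0.97
¬((t → w) → (t ∨ w)) = 1 − 0.97 = 0.03
(¬w ∨ u) → ¬((t → w) → (t ∨ w)) = min(1, 1 − 0.83 + 0.03) = min(1, 0.20) = 0.20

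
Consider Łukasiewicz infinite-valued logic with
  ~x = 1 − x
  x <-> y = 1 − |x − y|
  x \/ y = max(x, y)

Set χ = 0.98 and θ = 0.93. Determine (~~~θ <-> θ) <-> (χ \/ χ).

0.16

~θ = 1 − 0.93 = 0.07
~~θ = 1 − 0.07 = 0.93
~~~θ = 1 − 0.93 = 0.07
~~~θ <-> θ = 1 − |0.07 − 0.93| = 1 − 0.86 = 0.14
χ \/ χ = max(0.98, 0.98) = 0.98
(~~~θ <-> θ) <-> (χ \/ χ) = 1 − |0.14 − 0.98| = 1 − 0.84 = 0.16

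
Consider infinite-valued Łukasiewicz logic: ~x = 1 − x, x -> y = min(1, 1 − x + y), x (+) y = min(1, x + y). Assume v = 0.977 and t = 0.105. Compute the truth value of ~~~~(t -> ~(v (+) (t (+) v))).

0.895

t (+) v = min(1, 0.105 + 0.977) = min(1, 1.082) = 1.000
v (+) (t (+) v) = min(1, 0.977 + 1.000) = min(1, 1.977) = 1.000
~(v (+) (t (+) v)) = 1 − 1.000 = 0.000
t -> ~(v (+) (t (+) v)) = min(1, 1 − 0.105 + 0.000) = min(1, 0.895) = 0.895
~(t -> ~(v (+) (t (+) v))) = 1 − 0.895 = 0.105
~~(t -> ~(v (+) (t (+) v))) = 1 − 0.105 = 0.895
~~~(t -> ~(v (+) (t (+) v))) = 1 − 0.895 = 0.105
~~~~(t -> ~(v (+) (t (+) v))) = 1 − 0.105 = 0.895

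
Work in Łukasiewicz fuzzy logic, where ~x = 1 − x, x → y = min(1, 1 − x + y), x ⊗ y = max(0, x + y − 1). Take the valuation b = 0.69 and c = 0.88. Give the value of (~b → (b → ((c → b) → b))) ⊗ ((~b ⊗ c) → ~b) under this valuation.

~b = 1 − 0.69 = 0.31
c → b = min(1, 1 − 0.88 + 0.69) = min(1, 0.81) = 0.81
(c → b) → b = min(1, 1 − 0.81 + 0.69) = min(1, 0.88) = 0.88
b → ((c → b) → b) = min(1, 1 − 0.69 + 0.88) = min(1, 1.19) = 1.00
~b → (b → ((c → b) → b)) = min(1, 1 − 0.31 + 1.00) = min(1, 1.69) = 1.00
~b ⊗ c = max(0, 0.31 + 0.88 − 1) = max(0, 0.19) = 0.19
(~b ⊗ c) → ~b = min(1, 1 − 0.19 + 0.31) = min(1, 1.12) = 1.00
(~b → (b → ((c → b) → b))) ⊗ ((~b ⊗ c) → ~b) = max(0, 1.00 + 1.00 − 1) = max(0, 1.00) = 1.00

1.00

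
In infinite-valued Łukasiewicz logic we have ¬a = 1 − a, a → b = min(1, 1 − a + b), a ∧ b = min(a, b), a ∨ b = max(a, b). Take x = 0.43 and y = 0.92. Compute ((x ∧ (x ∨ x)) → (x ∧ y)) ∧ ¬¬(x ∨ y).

x ∨ x = max(0.43, 0.43) = 0.43
x ∧ (x ∨ x) = min(0.43, 0.43) = 0.43
x ∧ y = min(0.43, 0.92) = 0.43
(x ∧ (x ∨ x)) → (x ∧ y) = min(1, 1 − 0.43 + 0.43) = min(1, 1.00) = 1.00
x ∨ y = max(0.43, 0.92) = 0.92
¬(x ∨ y) = 1 − 0.92 = 0.08
¬¬(x ∨ y) = 1 − 0.08 = 0.92
((x ∧ (x ∨ x)) → (x ∧ y)) ∧ ¬¬(x ∨ y) = min(1.00, 0.92) = 0.92

0.92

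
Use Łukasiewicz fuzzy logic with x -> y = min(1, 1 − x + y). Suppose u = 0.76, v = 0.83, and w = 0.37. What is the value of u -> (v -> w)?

v -> w = min(1, 1 − 0.83 + 0.37) = min(1, 0.54) = 0.54
u -> (v -> w) = min(1, 1 − 0.76 + 0.54) = min(1, 0.78) = 0.78

0.78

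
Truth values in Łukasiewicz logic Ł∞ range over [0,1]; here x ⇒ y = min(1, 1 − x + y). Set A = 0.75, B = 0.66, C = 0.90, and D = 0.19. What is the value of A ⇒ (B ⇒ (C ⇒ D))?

C ⇒ D = min(1, 1 − 0.90 + 0.19) = min(1, 0.29) = 0.29
B ⇒ (C ⇒ D) = min(1, 1 − 0.66 + 0.29) = min(1, 0.63) = 0.63
A ⇒ (B ⇒ (C ⇒ D)) = min(1, 1 − 0.75 + 0.63) = min(1, 0.88) = 0.88

0.88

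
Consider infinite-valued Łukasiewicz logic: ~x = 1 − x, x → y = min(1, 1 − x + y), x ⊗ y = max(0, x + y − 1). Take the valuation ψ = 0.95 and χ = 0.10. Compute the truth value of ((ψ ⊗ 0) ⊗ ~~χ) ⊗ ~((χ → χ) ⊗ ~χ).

ψ ⊗ 0 = max(0, 0.95 + 0.00 − 1) = max(0, -0.05) = 0.00
~χ = 1 − 0.10 = 0.90
~~χ = 1 − 0.90 = 0.10
(ψ ⊗ 0) ⊗ ~~χ = max(0, 0.00 + 0.10 − 1) = max(0, -0.90) = 0.00
χ → χ = min(1, 1 − 0.10 + 0.10) = min(1, 1.00) = 1.00
(χ → χ) ⊗ ~χ = max(0, 1.00 + 0.90 − 1) = max(0, 0.90) = 0.90
~((χ → χ) ⊗ ~χ) = 1 − 0.90 = 0.10
((ψ ⊗ 0) ⊗ ~~χ) ⊗ ~((χ → χ) ⊗ ~χ) = max(0, 0.00 + 0.10 − 1) = max(0, -0.90) = 0.00

0.00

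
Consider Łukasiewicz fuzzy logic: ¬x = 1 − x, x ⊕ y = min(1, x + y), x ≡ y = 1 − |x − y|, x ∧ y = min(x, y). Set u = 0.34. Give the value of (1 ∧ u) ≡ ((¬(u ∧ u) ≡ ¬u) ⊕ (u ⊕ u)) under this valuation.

1 ∧ u = min(1.00, 0.34) = 0.34
u ∧ u = min(0.34, 0.34) = 0.34
¬(u ∧ u) = 1 − 0.34 = 0.66
¬u = 1 − 0.34 = 0.66
¬(u ∧ u) ≡ ¬u = 1 − |0.66 − 0.66| = 1 − 0.00 = 1.00
u ⊕ u = min(1, 0.34 + 0.34) = min(1, 0.68) = 0.68
(¬(u ∧ u) ≡ ¬u) ⊕ (u ⊕ u) = min(1, 1.00 + 0.68) = min(1, 1.68) = 1.00
(1 ∧ u) ≡ ((¬(u ∧ u) ≡ ¬u) ⊕ (u ⊕ u)) = 1 − |0.34 − 1.00| = 1 − 0.66 = 0.34

0.34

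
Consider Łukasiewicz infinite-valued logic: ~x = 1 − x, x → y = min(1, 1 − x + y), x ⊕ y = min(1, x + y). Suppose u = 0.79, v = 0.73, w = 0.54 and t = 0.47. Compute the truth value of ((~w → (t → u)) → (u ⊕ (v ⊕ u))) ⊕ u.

1.00

~w = 1 − 0.54 = 0.46
t → u = min(1, 1 − 0.47 + 0.79) = min(1, 1.32) = 1.00
~w → (t → u) = min(1, 1 − 0.46 + 1.00) = min(1, 1.54) = 1.00
v ⊕ u = min(1, 0.73 + 0.79) = min(1, 1.52) = 1.00
u ⊕ (v ⊕ u) = min(1, 0.79 + 1.00) = min(1, 1.79) = 1.00
(~w → (t → u)) → (u ⊕ (v ⊕ u)) = min(1, 1 − 1.00 + 1.00) = min(1, 1.00) = 1.00
((~w → (t → u)) → (u ⊕ (v ⊕ u))) ⊕ u = min(1, 1.00 + 0.79) = min(1, 1.79) = 1.00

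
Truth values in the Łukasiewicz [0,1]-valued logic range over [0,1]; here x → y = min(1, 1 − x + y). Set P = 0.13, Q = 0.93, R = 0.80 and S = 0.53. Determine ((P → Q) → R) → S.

0.73

P → Q = min(1, 1 − 0.13 + 0.93) = min(1, 1.80) = 1.00
(P → Q) → R = min(1, 1 − 1.00 + 0.80) = min(1, 0.80) = 0.80
((P → Q) → R) → S = min(1, 1 − 0.80 + 0.53) = min(1, 0.73) = 0.73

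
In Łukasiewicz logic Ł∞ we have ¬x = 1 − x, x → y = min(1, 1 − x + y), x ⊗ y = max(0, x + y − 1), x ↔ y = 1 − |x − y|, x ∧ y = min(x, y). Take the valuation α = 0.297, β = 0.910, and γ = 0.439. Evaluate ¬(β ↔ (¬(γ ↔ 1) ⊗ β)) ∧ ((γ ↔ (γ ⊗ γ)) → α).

γ ↔ 1 = 1 − |0.439 − 1.000| = 1 − 0.561 = 0.439
¬(γ ↔ 1) = 1 − 0.439 = 0.561
¬(γ ↔ 1) ⊗ β = max(0, 0.561 + 0.910 − 1) = max(0, 0.471) = 0.471
β ↔ (¬(γ ↔ 1) ⊗ β) = 1 − |0.910 − 0.471| = 1 − 0.439 = 0.561
¬(β ↔ (¬(γ ↔ 1) ⊗ β)) = 1 − 0.561 = 0.439
γ ⊗ γ = max(0, 0.439 + 0.439 − 1) = max(0, -0.122) = 0.000
γ ↔ (γ ⊗ γ) = 1 − |0.439 − 0.000| = 1 − 0.439 = 0.561
(γ ↔ (γ ⊗ γ)) → α = min(1, 1 − 0.561 + 0.297) = min(1, 0.736) = 0.736
¬(β ↔ (¬(γ ↔ 1) ⊗ β)) ∧ ((γ ↔ (γ ⊗ γ)) → α) = min(0.439, 0.736) = 0.439

0.439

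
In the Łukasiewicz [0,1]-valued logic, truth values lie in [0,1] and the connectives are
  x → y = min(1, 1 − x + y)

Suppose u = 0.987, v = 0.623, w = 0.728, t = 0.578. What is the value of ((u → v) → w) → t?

u → v = min(1, 1 − 0.987 + 0.623) = min(1, 0.636) = 0.636
(u → v) → w = min(1, 1 − 0.636 + 0.728) = min(1, 1.092) = 1.000
((u → v) → w) → t = min(1, 1 − 1.000 + 0.578) = min(1, 0.578) = 0.578

0.578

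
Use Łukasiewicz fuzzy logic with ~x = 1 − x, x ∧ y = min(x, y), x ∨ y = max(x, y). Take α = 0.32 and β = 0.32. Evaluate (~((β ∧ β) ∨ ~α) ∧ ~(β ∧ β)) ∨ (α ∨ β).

β ∧ β = min(0.32, 0.32) = 0.32
~α = 1 − 0.32 = 0.68
(β ∧ β) ∨ ~α = max(0.32, 0.68) = 0.68
~((β ∧ β) ∨ ~α) = 1 − 0.68 = 0.32
~(β ∧ β) = 1 − 0.32 = 0.68
~((β ∧ β) ∨ ~α) ∧ ~(β ∧ β) = min(0.32, 0.68) = 0.32
α ∨ β = max(0.32, 0.32) = 0.32
(~((β ∧ β) ∨ ~α) ∧ ~(β ∧ β)) ∨ (α ∨ β) = max(0.32, 0.32) = 0.32

0.32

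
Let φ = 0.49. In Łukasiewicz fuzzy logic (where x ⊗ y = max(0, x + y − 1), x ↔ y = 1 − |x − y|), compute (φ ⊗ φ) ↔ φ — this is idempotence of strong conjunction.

φ ⊗ φ = max(0, 0.49 + 0.49 − 1) = max(0, -0.02) = 0.00
(φ ⊗ φ) ↔ φ = 1 − |0.00 − 0.49| = 1 − 0.49 = 0.51
(The value 0.51 < 1 shows this instance is not satisfied; fails in Ł∞ since a ⊗ a = max(0, 2a−1) ≠ a in general.)

0.51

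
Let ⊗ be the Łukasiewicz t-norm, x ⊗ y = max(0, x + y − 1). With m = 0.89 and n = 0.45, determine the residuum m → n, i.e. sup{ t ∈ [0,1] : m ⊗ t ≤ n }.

The residuum of the Łukasiewicz t-norm gives the supremum: min(1, 1 − 0.89 + 0.45).
1 − 0.89 + 0.45 = 0.56, so t = min(1, 0.56) = 0.56.
Check: 0.89 ⊗ 0.56 = max(0, 0.45) = 0.45 ≤ 0.45.

0.56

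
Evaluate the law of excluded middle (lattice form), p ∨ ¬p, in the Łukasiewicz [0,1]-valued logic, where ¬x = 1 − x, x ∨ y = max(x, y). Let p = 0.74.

0.74

¬p = 1 − 0.74 = 0.26
p ∨ ¬p = max(0.74, 0.26) = 0.74
(The value 0.74 < 1 shows this instance is not satisfied; not a Ł∞-tautology — its value is max(a, 1−a).)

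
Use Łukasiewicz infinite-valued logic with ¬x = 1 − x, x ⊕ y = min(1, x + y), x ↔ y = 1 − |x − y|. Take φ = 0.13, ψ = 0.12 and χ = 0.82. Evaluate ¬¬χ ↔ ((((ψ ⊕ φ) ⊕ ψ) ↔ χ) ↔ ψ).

0.75

¬χ = 1 − 0.82 = 0.18
¬¬χ = 1 − 0.18 = 0.82
ψ ⊕ φ = min(1, 0.12 + 0.13) = min(1, 0.25) = 0.25
(ψ ⊕ φ) ⊕ ψ = min(1, 0.25 + 0.12) = min(1, 0.37) = 0.37
((ψ ⊕ φ) ⊕ ψ) ↔ χ = 1 − |0.37 − 0.82| = 1 − 0.45 = 0.55
(((ψ ⊕ φ) ⊕ ψ) ↔ χ) ↔ ψ = 1 − |0.55 − 0.12| = 1 − 0.43 = 0.57
¬¬χ ↔ ((((ψ ⊕ φ) ⊕ ψ) ↔ χ) ↔ ψ) = 1 − |0.82 − 0.57| = 1 − 0.25 = 0.75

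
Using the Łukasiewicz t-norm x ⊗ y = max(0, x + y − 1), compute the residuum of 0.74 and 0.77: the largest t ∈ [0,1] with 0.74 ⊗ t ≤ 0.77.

The residuum of the Łukasiewicz t-norm gives the supremum: min(1, 1 − 0.74 + 0.77).
1 − 0.74 + 0.77 = 1.03, so t = min(1, 1.03) = 1.00.
Check: 0.74 ⊗ 1.00 = max(0, 0.74) = 0.74 ≤ 0.77.

1.00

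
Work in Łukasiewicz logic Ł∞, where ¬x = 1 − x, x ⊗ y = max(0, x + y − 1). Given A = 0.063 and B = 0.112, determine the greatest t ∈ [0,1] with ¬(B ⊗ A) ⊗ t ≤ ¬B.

0.888

B ⊗ A = max(0, 0.112 + 0.063 − 1) = max(0, -0.825) = 0.000
¬(B ⊗ A) = 1 − 0.000 = 1.000
So the left factor is ¬(B ⊗ A) = 1.000.
¬B = 1 − 0.112 = 0.888
So the right-hand bound is ¬B = 0.888.
The residuum of the Łukasiewicz t-norm gives the supremum: min(1, 1 − 1.000 + 0.888).
1 − 1.000 + 0.888 = 0.888, so t = min(1, 0.888) = 0.888.
Check: 1.000 ⊗ 0.888 = max(0, 0.888) = 0.888 ≤ 0.888.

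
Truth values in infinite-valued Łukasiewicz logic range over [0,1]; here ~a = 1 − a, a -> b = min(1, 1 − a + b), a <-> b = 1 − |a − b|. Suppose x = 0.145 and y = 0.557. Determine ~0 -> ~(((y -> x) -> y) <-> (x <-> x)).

0.031

~0 = 1 − 0.000 = 1.000
y -> x = min(1, 1 − 0.557 + 0.145) = min(1, 0.588) = 0.588
(y -> x) -> y = min(1, 1 − 0.588 + 0.557) = min(1, 0.969) = 0.969
x <-> x = 1 − |0.145 − 0.145| = 1 − 0.000 = 1.000
((y -> x) -> y) <-> (x <-> x) = 1 − |0.969 − 1.000| = 1 − 0.031 = 0.969
~(((y -> x) -> y) <-> (x <-> x)) = 1 − 0.969 = 0.031
~0 -> ~(((y -> x) -> y) <-> (x <-> x)) = min(1, 1 − 1.000 + 0.031) = min(1, 0.031) = 0.031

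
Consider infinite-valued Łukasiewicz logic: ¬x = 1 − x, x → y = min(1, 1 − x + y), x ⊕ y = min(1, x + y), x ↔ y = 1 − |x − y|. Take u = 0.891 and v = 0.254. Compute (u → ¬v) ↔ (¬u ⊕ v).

0.508

¬v = 1 − 0.254 = 0.746
u → ¬v = min(1, 1 − 0.891 + 0.746) = min(1, 0.855) = 0.855
¬u = 1 − 0.891 = 0.109
¬u ⊕ v = min(1, 0.109 + 0.254) = min(1, 0.363) = 0.363
(u → ¬v) ↔ (¬u ⊕ v) = 1 − |0.855 − 0.363| = 1 − 0.492 = 0.508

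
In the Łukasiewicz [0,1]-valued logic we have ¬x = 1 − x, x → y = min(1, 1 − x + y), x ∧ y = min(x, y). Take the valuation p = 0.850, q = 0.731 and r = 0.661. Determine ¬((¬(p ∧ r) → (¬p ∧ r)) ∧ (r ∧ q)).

p ∧ r = min(0.850, 0.661) = 0.661
¬(p ∧ r) = 1 − 0.661 = 0.339
¬p = 1 − 0.850 = 0.150
¬p ∧ r = min(0.150, 0.661) = 0.150
¬(p ∧ r) → (¬p ∧ r) = min(1, 1 − 0.339 + 0.150) = min(1, 0.811) = 0.811
r ∧ q = min(0.661, 0.731) = 0.661
(¬(p ∧ r) → (¬p ∧ r)) ∧ (r ∧ q) = min(0.811, 0.661) = 0.661
¬((¬(p ∧ r) → (¬p ∧ r)) ∧ (r ∧ q)) = 1 − 0.661 = 0.339

0.339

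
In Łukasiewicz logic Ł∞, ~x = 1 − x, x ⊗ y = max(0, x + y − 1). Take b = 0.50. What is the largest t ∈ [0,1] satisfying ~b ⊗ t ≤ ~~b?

1.00

~b = 1 − 0.50 = 0.50
So the left factor is ~b = 0.50.
~~b = 1 − 0.50 = 0.50
So the right-hand bound is ~~b = 0.50.
The residuum of the Łukasiewicz t-norm gives the supremum: min(1, 1 − 0.50 + 0.50).
1 − 0.50 + 0.50 = 1.00, so t = min(1, 1.00) = 1.00.
Check: 0.50 ⊗ 1.00 = max(0, 0.50) = 0.50 ≤ 0.50.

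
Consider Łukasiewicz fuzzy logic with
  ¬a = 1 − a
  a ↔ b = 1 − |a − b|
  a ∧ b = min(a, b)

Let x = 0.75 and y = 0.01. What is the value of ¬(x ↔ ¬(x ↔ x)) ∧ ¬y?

0.75

x ↔ x = 1 − |0.75 − 0.75| = 1 − 0.00 = 1.00
¬(x ↔ x) = 1 − 1.00 = 0.00
x ↔ ¬(x ↔ x) = 1 − |0.75 − 0.00| = 1 − 0.75 = 0.25
¬(x ↔ ¬(x ↔ x)) = 1 − 0.25 = 0.75
¬y = 1 − 0.01 = 0.99
¬(x ↔ ¬(x ↔ x)) ∧ ¬y = min(0.75, 0.99) = 0.75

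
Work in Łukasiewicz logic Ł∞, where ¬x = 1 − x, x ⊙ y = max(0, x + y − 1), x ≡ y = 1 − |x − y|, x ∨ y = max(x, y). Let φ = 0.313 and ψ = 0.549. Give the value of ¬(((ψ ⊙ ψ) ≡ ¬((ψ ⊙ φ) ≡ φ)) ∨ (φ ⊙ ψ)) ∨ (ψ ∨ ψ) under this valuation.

ψ ⊙ ψ = max(0, 0.549 + 0.549 − 1) = max(0, 0.098) = 0.098
ψ ⊙ φ = max(0, 0.549 + 0.313 − 1) = max(0, -0.138) = 0.000
(ψ ⊙ φ) ≡ φ = 1 − |0.000 − 0.313| = 1 − 0.313 = 0.687
¬((ψ ⊙ φ) ≡ φ) = 1 − 0.687 = 0.313
(ψ ⊙ ψ) ≡ ¬((ψ ⊙ φ) ≡ φ) = 1 − |0.098 − 0.313| = 1 − 0.215 = 0.785
φ ⊙ ψ = max(0, 0.313 + 0.549 − 1) = max(0, -0.138) = 0.000
((ψ ⊙ ψ) ≡ ¬((ψ ⊙ φ) ≡ φ)) ∨ (φ ⊙ ψ) = max(0.785, 0.000) = 0.785
¬(((ψ ⊙ ψ) ≡ ¬((ψ ⊙ φ) ≡ φ)) ∨ (φ ⊙ ψ)) = 1 − 0.785 = 0.215
ψ ∨ ψ = max(0.549, 0.549) = 0.549
¬(((ψ ⊙ ψ) ≡ ¬((ψ ⊙ φ) ≡ φ)) ∨ (φ ⊙ ψ)) ∨ (ψ ∨ ψ) = max(0.215, 0.549) = 0.549

0.549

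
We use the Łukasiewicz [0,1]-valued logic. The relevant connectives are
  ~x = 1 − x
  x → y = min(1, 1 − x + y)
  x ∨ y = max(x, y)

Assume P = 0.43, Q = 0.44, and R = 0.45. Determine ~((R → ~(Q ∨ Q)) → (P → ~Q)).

0.00

Q ∨ Q = max(0.44, 0.44) = 0.44
~(Q ∨ Q) = 1 − 0.44 = 0.56
R → ~(Q ∨ Q) = min(1, 1 − 0.45 + 0.56) = min(1, 1.11) = 1.00
~Q = 1 − 0.44 = 0.56
P → ~Q = min(1, 1 − 0.43 + 0.56) = min(1, 1.13) = 1.00
(R → ~(Q ∨ Q)) → (P → ~Q) = min(1, 1 − 1.00 + 1.00) = min(1, 1.00) = 1.00
~((R → ~(Q ∨ Q)) → (P → ~Q)) = 1 − 1.00 = 0.00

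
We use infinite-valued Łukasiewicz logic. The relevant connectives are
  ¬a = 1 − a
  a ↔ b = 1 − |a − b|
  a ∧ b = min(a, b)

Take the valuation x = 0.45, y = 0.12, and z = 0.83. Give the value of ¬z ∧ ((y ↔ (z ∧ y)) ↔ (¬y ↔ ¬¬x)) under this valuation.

¬z = 1 − 0.83 = 0.17
z ∧ y = min(0.83, 0.12) = 0.12
y ↔ (z ∧ y) = 1 − |0.12 − 0.12| = 1 − 0.00 = 1.00
¬y = 1 − 0.12 = 0.88
¬x = 1 − 0.45 = 0.55
¬¬x = 1 − 0.55 = 0.45
¬y ↔ ¬¬x = 1 − |0.88 − 0.45| = 1 − 0.43 = 0.57
(y ↔ (z ∧ y)) ↔ (¬y ↔ ¬¬x) = 1 − |1.00 − 0.57| = 1 − 0.43 = 0.57
¬z ∧ ((y ↔ (z ∧ y)) ↔ (¬y ↔ ¬¬x)) = min(0.17, 0.57) = 0.17

0.17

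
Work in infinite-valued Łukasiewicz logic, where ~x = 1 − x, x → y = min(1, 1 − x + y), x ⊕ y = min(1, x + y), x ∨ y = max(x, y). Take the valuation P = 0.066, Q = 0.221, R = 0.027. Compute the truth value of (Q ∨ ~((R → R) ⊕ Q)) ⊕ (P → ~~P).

1.000

R → R = min(1, 1 − 0.027 + 0.027) = min(1, 1.000) = 1.000
(R → R) ⊕ Q = min(1, 1.000 + 0.221) = min(1, 1.221) = 1.000
~((R → R) ⊕ Q) = 1 − 1.000 = 0.000
Q ∨ ~((R → R) ⊕ Q) = max(0.221, 0.000) = 0.221
~P = 1 − 0.066 = 0.934
~~P = 1 − 0.934 = 0.066
P → ~~P = min(1, 1 − 0.066 + 0.066) = min(1, 1.000) = 1.000
(Q ∨ ~((R → R) ⊕ Q)) ⊕ (P → ~~P) = min(1, 0.221 + 1.000) = min(1, 1.221) = 1.000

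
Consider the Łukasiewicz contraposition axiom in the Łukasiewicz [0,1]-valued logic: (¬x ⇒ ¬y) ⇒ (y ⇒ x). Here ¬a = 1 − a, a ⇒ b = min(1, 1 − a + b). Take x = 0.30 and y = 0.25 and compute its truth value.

1.00

¬x = 1 − 0.30 = 0.70
¬y = 1 − 0.25 = 0.75
¬x ⇒ ¬y = min(1, 1 − 0.70 + 0.75) = min(1, 1.05) = 1.00
y ⇒ x = min(1, 1 − 0.25 + 0.30) = min(1, 1.05) = 1.00
(¬x ⇒ ¬y) ⇒ (y ⇒ x) = min(1, 1 − 1.00 + 1.00) = min(1, 1.00) = 1.00
(As expected: an axiom of Ł∞, always 1.)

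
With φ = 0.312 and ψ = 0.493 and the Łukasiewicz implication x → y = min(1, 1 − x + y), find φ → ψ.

1.000

φ → ψ = min(1, 1 − 0.312 + 0.493) = min(1, 1.181) = 1.000
For comparison, the Gödel implication (1 if x ≤ y else y) would give 1.000.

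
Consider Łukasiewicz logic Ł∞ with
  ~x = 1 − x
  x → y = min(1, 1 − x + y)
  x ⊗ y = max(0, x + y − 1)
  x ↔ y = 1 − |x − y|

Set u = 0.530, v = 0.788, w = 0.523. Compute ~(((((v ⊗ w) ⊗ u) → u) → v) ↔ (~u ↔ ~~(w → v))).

0.318

v ⊗ w = max(0, 0.788 + 0.523 − 1) = max(0, 0.311) = 0.311
(v ⊗ w) ⊗ u = max(0, 0.311 + 0.530 − 1) = max(0, -0.159) = 0.000
((v ⊗ w) ⊗ u) → u = min(1, 1 − 0.000 + 0.530) = min(1, 1.530) = 1.000
(((v ⊗ w) ⊗ u) → u) → v = min(1, 1 − 1.000 + 0.788) = min(1, 0.788) = 0.788
~u = 1 − 0.530 = 0.470
w → v = min(1, 1 − 0.523 + 0.788) = min(1, 1.265) = 1.000
~(w → v) = 1 − 1.000 = 0.000
~~(w → v) = 1 − 0.000 = 1.000
~u ↔ ~~(w → v) = 1 − |0.470 − 1.000| = 1 − 0.530 = 0.470
((((v ⊗ w) ⊗ u) → u) → v) ↔ (~u ↔ ~~(w → v)) = 1 − |0.788 − 0.470| = 1 − 0.318 = 0.682
~(((((v ⊗ w) ⊗ u) → u) → v) ↔ (~u ↔ ~~(w → v))) = 1 − 0.682 = 0.318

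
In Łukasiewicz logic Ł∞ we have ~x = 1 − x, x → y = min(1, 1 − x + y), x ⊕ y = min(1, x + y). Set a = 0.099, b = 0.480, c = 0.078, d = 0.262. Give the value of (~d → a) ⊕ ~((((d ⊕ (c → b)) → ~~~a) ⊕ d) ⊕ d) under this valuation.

0.361

~d = 1 − 0.262 = 0.738
~d → a = min(1, 1 − 0.738 + 0.099) = min(1, 0.361) = 0.361
c → b = min(1, 1 − 0.078 + 0.480) = min(1, 1.402) = 1.000
d ⊕ (c → b) = min(1, 0.262 + 1.000) = min(1, 1.262) = 1.000
~a = 1 − 0.099 = 0.901
~~a = 1 − 0.901 = 0.099
~~~a = 1 − 0.099 = 0.901
(d ⊕ (c → b)) → ~~~a = min(1, 1 − 1.000 + 0.901) = min(1, 0.901) = 0.901
((d ⊕ (c → b)) → ~~~a) ⊕ d = min(1, 0.901 + 0.262) = min(1, 1.163) = 1.000
(((d ⊕ (c → b)) → ~~~a) ⊕ d) ⊕ d = min(1, 1.000 + 0.262) = min(1, 1.262) = 1.000
~((((d ⊕ (c → b)) → ~~~a) ⊕ d) ⊕ d) = 1 − 1.000 = 0.000
(~d → a) ⊕ ~((((d ⊕ (c → b)) → ~~~a) ⊕ d) ⊕ d) = min(1, 0.361 + 0.000) = min(1, 0.361) = 0.361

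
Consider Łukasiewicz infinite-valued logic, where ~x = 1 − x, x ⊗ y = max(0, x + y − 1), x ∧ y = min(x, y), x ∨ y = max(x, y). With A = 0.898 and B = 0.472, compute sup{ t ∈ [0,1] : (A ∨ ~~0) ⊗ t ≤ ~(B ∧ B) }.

~0 = 1 − 0.000 = 1.000
~~0 = 1 − 1.000 = 0.000
A ∨ ~~0 = max(0.898, 0.000) = 0.898
So the left factor is A ∨ ~~0 = 0.898.
B ∧ B = min(0.472, 0.472) = 0.472
~(B ∧ B) = 1 − 0.472 = 0.528
So the right-hand bound is ~(B ∧ B) = 0.528.
The residuum of the Łukasiewicz t-norm gives the supremum: min(1, 1 − 0.898 + 0.528).
1 − 0.898 + 0.528 = 0.630, so t = min(1, 0.630) = 0.630.
Check: 0.898 ⊗ 0.630 = max(0, 0.528) = 0.528 ≤ 0.528.

0.630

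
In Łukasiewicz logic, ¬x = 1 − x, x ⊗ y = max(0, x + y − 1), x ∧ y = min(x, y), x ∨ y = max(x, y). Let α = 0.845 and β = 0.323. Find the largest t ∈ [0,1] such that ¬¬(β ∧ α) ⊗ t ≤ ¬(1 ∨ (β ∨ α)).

0.677

β ∧ α = min(0.323, 0.845) = 0.323
¬(β ∧ α) = 1 − 0.323 = 0.677
¬¬(β ∧ α) = 1 − 0.677 = 0.323
So the left factor is ¬¬(β ∧ α) = 0.323.
β ∨ α = max(0.323, 0.845) = 0.845
1 ∨ (β ∨ α) = max(1.000, 0.845) = 1.000
¬(1 ∨ (β ∨ α)) = 1 − 1.000 = 0.000
So the right-hand bound is ¬(1 ∨ (β ∨ α)) = 0.000.
The residuum of the Łukasiewicz t-norm gives the supremum: min(1, 1 − 0.323 + 0.000).
1 − 0.323 + 0.000 = 0.677, so t = min(1, 0.677) = 0.677.
Check: 0.323 ⊗ 0.677 = max(0, 0.000) = 0.000 ≤ 0.000.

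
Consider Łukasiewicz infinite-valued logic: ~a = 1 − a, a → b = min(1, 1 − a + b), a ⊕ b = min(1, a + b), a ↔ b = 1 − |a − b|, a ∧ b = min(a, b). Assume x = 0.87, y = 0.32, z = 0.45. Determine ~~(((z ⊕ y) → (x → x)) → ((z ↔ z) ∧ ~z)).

0.55

z ⊕ y = min(1, 0.45 + 0.32) = min(1, 0.77) = 0.77
x → x = min(1, 1 − 0.87 + 0.87) = min(1, 1.00) = 1.00
(z ⊕ y) → (x → x) = min(1, 1 − 0.77 + 1.00) = min(1, 1.23) = 1.00
z ↔ z = 1 − |0.45 − 0.45| = 1 − 0.00 = 1.00
~z = 1 − 0.45 = 0.55
(z ↔ z) ∧ ~z = min(1.00, 0.55) = 0.55
((z ⊕ y) → (x → x)) → ((z ↔ z) ∧ ~z) = min(1, 1 − 1.00 + 0.55) = min(1, 0.55) = 0.55
~(((z ⊕ y) → (x → x)) → ((z ↔ z) ∧ ~z)) = 1 − 0.55 = 0.45
~~(((z ⊕ y) → (x → x)) → ((z ↔ z) ∧ ~z)) = 1 − 0.45 = 0.55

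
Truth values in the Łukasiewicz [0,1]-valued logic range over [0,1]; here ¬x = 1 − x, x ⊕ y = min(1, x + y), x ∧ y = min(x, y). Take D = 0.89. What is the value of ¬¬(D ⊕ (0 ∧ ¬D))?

¬D = 1 − 0.89 = 0.11
0 ∧ ¬D = min(0.00, 0.11) = 0.00
D ⊕ (0 ∧ ¬D) = min(1, 0.89 + 0.00) = min(1, 0.89) = 0.89
¬(D ⊕ (0 ∧ ¬D)) = 1 − 0.89 = 0.11
¬¬(D ⊕ (0 ∧ ¬D)) = 1 − 0.11 = 0.89

0.89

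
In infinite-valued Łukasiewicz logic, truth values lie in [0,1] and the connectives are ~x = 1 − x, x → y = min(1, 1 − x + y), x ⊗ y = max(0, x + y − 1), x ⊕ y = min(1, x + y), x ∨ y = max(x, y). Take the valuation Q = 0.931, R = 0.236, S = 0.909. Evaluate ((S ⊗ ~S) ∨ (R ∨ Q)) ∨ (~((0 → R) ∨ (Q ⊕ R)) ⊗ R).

~S = 1 − 0.909 = 0.091
S ⊗ ~S = max(0, 0.909 + 0.091 − 1) = max(0, 0.000) = 0.000
R ∨ Q = max(0.236, 0.931) = 0.931
(S ⊗ ~S) ∨ (R ∨ Q) = max(0.000, 0.931) = 0.931
0 → R = min(1, 1 − 0.000 + 0.236) = min(1, 1.236) = 1.000
Q ⊕ R = min(1, 0.931 + 0.236) = min(1, 1.167) = 1.000
(0 → R) ∨ (Q ⊕ R) = max(1.000, 1.000) = 1.000
~((0 → R) ∨ (Q ⊕ R)) = 1 − 1.000 = 0.000
~((0 → R) ∨ (Q ⊕ R)) ⊗ R = max(0, 0.000 + 0.236 − 1) = max(0, -0.764) = 0.000
((S ⊗ ~S) ∨ (R ∨ Q)) ∨ (~((0 → R) ∨ (Q ⊕ R)) ⊗ R) = max(0.931, 0.000) = 0.931

0.931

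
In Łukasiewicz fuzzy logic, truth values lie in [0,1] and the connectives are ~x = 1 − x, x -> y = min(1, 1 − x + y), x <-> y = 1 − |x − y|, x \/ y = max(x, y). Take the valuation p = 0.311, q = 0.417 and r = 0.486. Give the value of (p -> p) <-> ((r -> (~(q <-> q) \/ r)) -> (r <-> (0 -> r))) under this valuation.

p -> p = min(1, 1 − 0.311 + 0.311) = min(1, 1.000) = 1.000
q <-> q = 1 − |0.417 − 0.417| = 1 − 0.000 = 1.000
~(q <-> q) = 1 − 1.000 = 0.000
~(q <-> q) \/ r = max(0.000, 0.486) = 0.486
r -> (~(q <-> q) \/ r) = min(1, 1 − 0.486 + 0.486) = min(1, 1.000) = 1.000
0 -> r = min(1, 1 − 0.000 + 0.486) = min(1, 1.486) = 1.000
r <-> (0 -> r) = 1 − |0.486 − 1.000| = 1 − 0.514 = 0.486
(r -> (~(q <-> q) \/ r)) -> (r <-> (0 -> r)) = min(1, 1 − 1.000 + 0.486) = min(1, 0.486) = 0.486
(p -> p) <-> ((r -> (~(q <-> q) \/ r)) -> (r <-> (0 -> r))) = 1 − |1.000 − 0.486| = 1 − 0.514 = 0.486

0.486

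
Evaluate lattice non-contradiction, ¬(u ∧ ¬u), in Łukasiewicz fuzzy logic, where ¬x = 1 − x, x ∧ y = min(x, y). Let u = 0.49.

¬u = 1 − 0.49 = 0.51
u ∧ ¬u = min(0.49, 0.51) = 0.49
¬(u ∧ ¬u) = 1 − 0.49 = 0.51
(The value 0.51 < 1 shows this instance is not satisfied; not a Ł∞-tautology — its value is 1 − min(a, 1−a).)

0.51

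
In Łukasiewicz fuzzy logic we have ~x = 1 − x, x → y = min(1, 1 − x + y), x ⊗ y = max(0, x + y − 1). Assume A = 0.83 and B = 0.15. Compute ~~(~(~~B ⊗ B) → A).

~B = 1 − 0.15 = 0.85
~~B = 1 − 0.85 = 0.15
~~B ⊗ B = max(0, 0.15 + 0.15 − 1) = max(0, -0.70) = 0.00
~(~~B ⊗ B) = 1 − 0.00 = 1.00
~(~~B ⊗ B) → A = min(1, 1 − 1.00 + 0.83) = min(1, 0.83) = 0.83
~(~(~~B ⊗ B) → A) = 1 − 0.83 = 0.17
~~(~(~~B ⊗ B) → A) = 1 − 0.17 = 0.83

0.83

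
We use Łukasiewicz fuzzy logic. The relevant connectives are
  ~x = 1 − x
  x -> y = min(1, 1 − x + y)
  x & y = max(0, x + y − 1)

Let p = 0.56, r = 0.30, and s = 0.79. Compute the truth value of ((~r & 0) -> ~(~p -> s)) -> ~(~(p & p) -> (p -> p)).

0.00

~r = 1 − 0.30 = 0.70
~r & 0 = max(0, 0.70 + 0.00 − 1) = max(0, -0.30) = 0.00
~p = 1 − 0.56 = 0.44
~p -> s = min(1, 1 − 0.44 + 0.79) = min(1, 1.35) = 1.00
~(~p -> s) = 1 − 1.00 = 0.00
(~r & 0) -> ~(~p -> s) = min(1, 1 − 0.00 + 0.00) = min(1, 1.00) = 1.00
p & p = max(0, 0.56 + 0.56 − 1) = max(0, 0.12) = 0.12
~(p & p) = 1 − 0.12 = 0.88
p -> p = min(1, 1 − 0.56 + 0.56) = min(1, 1.00) = 1.00
~(p & p) -> (p -> p) = min(1, 1 − 0.88 + 1.00) = min(1, 1.12) = 1.00
~(~(p & p) -> (p -> p)) = 1 − 1.00 = 0.00
((~r & 0) -> ~(~p -> s)) -> ~(~(p & p) -> (p -> p)) = min(1, 1 − 1.00 + 0.00) = min(1, 0.00) = 0.00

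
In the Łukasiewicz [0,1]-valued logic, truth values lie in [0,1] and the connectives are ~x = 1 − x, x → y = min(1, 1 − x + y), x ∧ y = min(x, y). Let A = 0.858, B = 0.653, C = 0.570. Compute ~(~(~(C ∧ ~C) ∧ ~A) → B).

0.205

~C = 1 − 0.570 = 0.430
C ∧ ~C = min(0.570, 0.430) = 0.430
~(C ∧ ~C) = 1 − 0.430 = 0.570
~A = 1 − 0.858 = 0.142
~(C ∧ ~C) ∧ ~A = min(0.570, 0.142) = 0.142
~(~(C ∧ ~C) ∧ ~A) = 1 − 0.142 = 0.858
~(~(C ∧ ~C) ∧ ~A) → B = min(1, 1 − 0.858 + 0.653) = min(1, 0.795) = 0.795
~(~(~(C ∧ ~C) ∧ ~A) → B) = 1 − 0.795 = 0.205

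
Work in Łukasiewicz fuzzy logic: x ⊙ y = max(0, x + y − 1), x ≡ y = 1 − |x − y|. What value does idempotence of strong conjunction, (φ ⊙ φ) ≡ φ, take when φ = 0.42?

φ ⊙ φ = max(0, 0.42 + 0.42 − 1) = max(0, -0.16) = 0.00
(φ ⊙ φ) ≡ φ = 1 − |0.00 − 0.42| = 1 − 0.42 = 0.58
(The value 0.58 < 1 shows this instance is not satisfied; fails in Ł∞ since a ⊗ a = max(0, 2a−1) ≠ a in general.)

0.58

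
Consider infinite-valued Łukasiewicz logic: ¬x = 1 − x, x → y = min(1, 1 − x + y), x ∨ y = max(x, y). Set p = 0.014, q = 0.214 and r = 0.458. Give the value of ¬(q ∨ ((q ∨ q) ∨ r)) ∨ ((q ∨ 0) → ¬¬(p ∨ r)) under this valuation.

1.000

q ∨ q = max(0.214, 0.214) = 0.214
(q ∨ q) ∨ r = max(0.214, 0.458) = 0.458
q ∨ ((q ∨ q) ∨ r) = max(0.214, 0.458) = 0.458
¬(q ∨ ((q ∨ q) ∨ r)) = 1 − 0.458 = 0.542
q ∨ 0 = max(0.214, 0.000) = 0.214
p ∨ r = max(0.014, 0.458) = 0.458
¬(p ∨ r) = 1 − 0.458 = 0.542
¬¬(p ∨ r) = 1 − 0.542 = 0.458
(q ∨ 0) → ¬¬(p ∨ r) = min(1, 1 − 0.214 + 0.458) = min(1, 1.244) = 1.000
¬(q ∨ ((q ∨ q) ∨ r)) ∨ ((q ∨ 0) → ¬¬(p ∨ r)) = max(0.542, 1.000) = 1.000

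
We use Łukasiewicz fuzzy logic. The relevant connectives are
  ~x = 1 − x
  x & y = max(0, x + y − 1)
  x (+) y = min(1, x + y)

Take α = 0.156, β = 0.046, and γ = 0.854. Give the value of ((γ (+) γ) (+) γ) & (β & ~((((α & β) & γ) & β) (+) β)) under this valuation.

0.000

γ (+) γ = min(1, 0.854 + 0.854) = min(1, 1.708) = 1.000
(γ (+) γ) (+) γ = min(1, 1.000 + 0.854) = min(1, 1.854) = 1.000
α & β = max(0, 0.156 + 0.046 − 1) = max(0, -0.798) = 0.000
(α & β) & γ = max(0, 0.000 + 0.854 − 1) = max(0, -0.146) = 0.000
((α & β) & γ) & β = max(0, 0.000 + 0.046 − 1) = max(0, -0.954) = 0.000
(((α & β) & γ) & β) (+) β = min(1, 0.000 + 0.046) = min(1, 0.046) = 0.046
~((((α & β) & γ) & β) (+) β) = 1 − 0.046 = 0.954
β & ~((((α & β) & γ) & β) (+) β) = max(0, 0.046 + 0.954 − 1) = max(0, 0.000) = 0.000
((γ (+) γ) (+) γ) & (β & ~((((α & β) & γ) & β) (+) β)) = max(0, 1.000 + 0.000 − 1) = max(0, 0.000) = 0.000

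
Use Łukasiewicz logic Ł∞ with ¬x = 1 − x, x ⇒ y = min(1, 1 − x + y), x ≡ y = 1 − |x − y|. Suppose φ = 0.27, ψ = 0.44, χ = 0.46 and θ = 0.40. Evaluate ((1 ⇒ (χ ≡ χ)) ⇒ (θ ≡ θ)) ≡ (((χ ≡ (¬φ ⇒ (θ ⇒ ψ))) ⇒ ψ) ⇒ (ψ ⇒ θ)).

0.98

χ ≡ χ = 1 − |0.46 − 0.46| = 1 − 0.00 = 1.00
1 ⇒ (χ ≡ χ) = min(1, 1 − 1.00 + 1.00) = min(1, 1.00) = 1.00
θ ≡ θ = 1 − |0.40 − 0.40| = 1 − 0.00 = 1.00
(1 ⇒ (χ ≡ χ)) ⇒ (θ ≡ θ) = min(1, 1 − 1.00 + 1.00) = min(1, 1.00) = 1.00
¬φ = 1 − 0.27 = 0.73
θ ⇒ ψ = min(1, 1 − 0.40 + 0.44) = min(1, 1.04) = 1.00
¬φ ⇒ (θ ⇒ ψ) = min(1, 1 − 0.73 + 1.00) = min(1, 1.27) = 1.00
χ ≡ (¬φ ⇒ (θ ⇒ ψ)) = 1 − |0.46 − 1.00| = 1 − 0.54 = 0.46
(χ ≡ (¬φ ⇒ (θ ⇒ ψ))) ⇒ ψ = min(1, 1 − 0.46 + 0.44) = min(1, 0.98) = 0.98
ψ ⇒ θ = min(1, 1 − 0.44 + 0.40) = min(1, 0.96) = 0.96
((χ ≡ (¬φ ⇒ (θ ⇒ ψ))) ⇒ ψ) ⇒ (ψ ⇒ θ) = min(1, 1 − 0.98 + 0.96) = min(1, 0.98) = 0.98
((1 ⇒ (χ ≡ χ)) ⇒ (θ ≡ θ)) ≡ (((χ ≡ (¬φ ⇒ (θ ⇒ ψ))) ⇒ ψ) ⇒ (ψ ⇒ θ)) = 1 − |1.00 − 0.98| = 1 − 0.02 = 0.98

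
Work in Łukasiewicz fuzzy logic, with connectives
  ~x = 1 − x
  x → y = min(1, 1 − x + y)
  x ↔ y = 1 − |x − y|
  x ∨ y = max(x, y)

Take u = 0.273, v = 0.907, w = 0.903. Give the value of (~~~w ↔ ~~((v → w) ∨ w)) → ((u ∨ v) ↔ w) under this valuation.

1.000

~w = 1 − 0.903 = 0.097
~~w = 1 − 0.097 = 0.903
~~~w = 1 − 0.903 = 0.097
v → w = min(1, 1 − 0.907 + 0.903) = min(1, 0.996) = 0.996
(v → w) ∨ w = max(0.996, 0.903) = 0.996
~((v → w) ∨ w) = 1 − 0.996 = 0.004
~~((v → w) ∨ w) = 1 − 0.004 = 0.996
~~~w ↔ ~~((v → w) ∨ w) = 1 − |0.097 − 0.996| = 1 − 0.899 = 0.101
u ∨ v = max(0.273, 0.907) = 0.907
(u ∨ v) ↔ w = 1 − |0.907 − 0.903| = 1 − 0.004 = 0.996
(~~~w ↔ ~~((v → w) ∨ w)) → ((u ∨ v) ↔ w) = min(1, 1 − 0.101 + 0.996) = min(1, 1.895) = 1.000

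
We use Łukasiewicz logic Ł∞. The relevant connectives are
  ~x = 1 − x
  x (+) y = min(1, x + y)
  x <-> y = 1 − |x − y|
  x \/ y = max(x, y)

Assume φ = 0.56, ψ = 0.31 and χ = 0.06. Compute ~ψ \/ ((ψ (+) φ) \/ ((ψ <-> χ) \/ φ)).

0.87

~ψ = 1 − 0.31 = 0.69
ψ (+) φ = min(1, 0.31 + 0.56) = min(1, 0.87) = 0.87
ψ <-> χ = 1 − |0.31 − 0.06| = 1 − 0.25 = 0.75
(ψ <-> χ) \/ φ = max(0.75, 0.56) = 0.75
(ψ (+) φ) \/ ((ψ <-> χ) \/ φ) = max(0.87, 0.75) = 0.87
~ψ \/ ((ψ (+) φ) \/ ((ψ <-> χ) \/ φ)) = max(0.69, 0.87) = 0.87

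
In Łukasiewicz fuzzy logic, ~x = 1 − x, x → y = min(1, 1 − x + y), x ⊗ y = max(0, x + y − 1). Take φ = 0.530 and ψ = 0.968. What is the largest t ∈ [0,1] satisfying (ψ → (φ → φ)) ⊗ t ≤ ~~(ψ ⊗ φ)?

φ → φ = min(1, 1 − 0.530 + 0.530) = min(1, 1.000) = 1.000
ψ → (φ → φ) = min(1, 1 − 0.968 + 1.000) = min(1, 1.032) = 1.000
So the left factor is ψ → (φ → φ) = 1.000.
ψ ⊗ φ = max(0, 0.968 + 0.530 − 1) = max(0, 0.498) = 0.498
~(ψ ⊗ φ) = 1 − 0.498 = 0.502
~~(ψ ⊗ φ) = 1 − 0.502 = 0.498
So the right-hand bound is ~~(ψ ⊗ φ) = 0.498.
The residuum of the Łukasiewicz t-norm gives the supremum: min(1, 1 − 1.000 + 0.498).
1 − 1.000 + 0.498 = 0.498, so t = min(1, 0.498) = 0.498.
Check: 1.000 ⊗ 0.498 = max(0, 0.498) = 0.498 ≤ 0.498.

0.498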